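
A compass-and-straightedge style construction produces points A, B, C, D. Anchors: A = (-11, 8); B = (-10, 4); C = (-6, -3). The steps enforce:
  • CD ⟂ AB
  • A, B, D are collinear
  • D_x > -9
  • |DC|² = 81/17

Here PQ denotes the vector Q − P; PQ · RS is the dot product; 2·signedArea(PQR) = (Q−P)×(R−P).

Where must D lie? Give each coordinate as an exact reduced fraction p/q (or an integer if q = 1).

D = (-138/17, -60/17)

1. D_x = -138/17  [A, B, D are collinear ∩ CD ⟂ AB]
2. D_y = -60/17  [A, B, D are collinear ∩ CD ⟂ AB]
   → D = (-138/17, -60/17)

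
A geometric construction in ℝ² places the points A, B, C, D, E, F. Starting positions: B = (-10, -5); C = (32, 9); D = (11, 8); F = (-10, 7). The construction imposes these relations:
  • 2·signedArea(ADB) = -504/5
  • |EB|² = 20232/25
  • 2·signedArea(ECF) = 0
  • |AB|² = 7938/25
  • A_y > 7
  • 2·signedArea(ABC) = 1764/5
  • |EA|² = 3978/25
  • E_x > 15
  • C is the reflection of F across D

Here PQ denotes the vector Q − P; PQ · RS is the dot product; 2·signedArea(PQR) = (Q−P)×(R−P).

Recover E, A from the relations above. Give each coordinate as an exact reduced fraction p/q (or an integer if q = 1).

1. E_x = 76/5  [line 2·x + -42·y + 314 = 0 ∩ |EB|² = 20232/25]
2. E_y = 41/5  [line 2·x + -42·y + 314 = 0 ∩ |EB|² = 20232/25]
   → E = (76/5, 41/5)
3. A_x = 13/5  [2·signedArea(ADB) = -504/5 ∩ 2·signedArea(ABC) = 1764/5]
4. A_y = 38/5  [2·signedArea(ADB) = -504/5 ∩ 2·signedArea(ABC) = 1764/5]
   → A = (13/5, 38/5)

A = (13/5, 38/5)
E = (76/5, 41/5)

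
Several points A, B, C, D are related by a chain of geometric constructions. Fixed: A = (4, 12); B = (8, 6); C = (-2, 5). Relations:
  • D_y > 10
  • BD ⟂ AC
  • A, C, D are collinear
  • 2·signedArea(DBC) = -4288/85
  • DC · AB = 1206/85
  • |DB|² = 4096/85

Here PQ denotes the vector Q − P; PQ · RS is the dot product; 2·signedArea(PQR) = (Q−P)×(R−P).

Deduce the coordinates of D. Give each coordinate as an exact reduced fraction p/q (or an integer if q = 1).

D = (232/85, 894/85)

1. D_x = 232/85  [A, C, D are collinear ∩ BD ⟂ AC]
2. D_y = 894/85  [A, C, D are collinear ∩ BD ⟂ AC]
   → D = (232/85, 894/85)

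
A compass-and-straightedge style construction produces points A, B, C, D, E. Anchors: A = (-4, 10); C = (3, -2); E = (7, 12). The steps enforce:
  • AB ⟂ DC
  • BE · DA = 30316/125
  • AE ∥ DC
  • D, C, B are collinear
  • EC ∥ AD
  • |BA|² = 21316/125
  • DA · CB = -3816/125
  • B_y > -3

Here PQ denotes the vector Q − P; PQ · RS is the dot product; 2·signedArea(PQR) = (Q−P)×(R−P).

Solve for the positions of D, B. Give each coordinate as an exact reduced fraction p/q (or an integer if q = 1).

1. D_x = -8  [AE ∥ DC ∩ EC ∥ AD]
2. D_y = -4  [AE ∥ DC ∩ EC ∥ AD]
   → D = (-8, -4)
3. B_x = -208/125  [D, C, B are collinear ∩ AB ⟂ DC]
4. B_y = -356/125  [D, C, B are collinear ∩ AB ⟂ DC]
   → B = (-208/125, -356/125)

B = (-208/125, -356/125)
D = (-8, -4)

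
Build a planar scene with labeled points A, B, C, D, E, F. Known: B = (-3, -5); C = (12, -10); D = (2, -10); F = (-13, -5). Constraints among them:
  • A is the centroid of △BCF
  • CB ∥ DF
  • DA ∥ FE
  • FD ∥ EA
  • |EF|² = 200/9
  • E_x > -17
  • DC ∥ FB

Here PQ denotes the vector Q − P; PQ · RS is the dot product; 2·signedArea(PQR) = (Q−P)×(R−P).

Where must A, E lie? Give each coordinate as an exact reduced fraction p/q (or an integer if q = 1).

A = (-4/3, -20/3)
E = (-49/3, -5/3)

1. A_x = -4/3  [A is the centroid of △BCF]
2. A_y = -20/3  [A is the centroid of △BCF]
   → A = (-4/3, -20/3)
3. E_x = -49/3  [FD ∥ EA ∩ DA ∥ FE]
4. E_y = -5/3  [FD ∥ EA ∩ DA ∥ FE]
   → E = (-49/3, -5/3)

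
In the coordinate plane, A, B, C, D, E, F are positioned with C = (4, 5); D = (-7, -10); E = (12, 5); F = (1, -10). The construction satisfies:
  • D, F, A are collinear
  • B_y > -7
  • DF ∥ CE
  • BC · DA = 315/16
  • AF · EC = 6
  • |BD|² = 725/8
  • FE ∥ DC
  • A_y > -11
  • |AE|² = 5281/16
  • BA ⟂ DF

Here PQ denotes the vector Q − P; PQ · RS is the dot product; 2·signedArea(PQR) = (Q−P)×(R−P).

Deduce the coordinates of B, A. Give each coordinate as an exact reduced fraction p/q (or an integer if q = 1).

1. A_x = 7/4  [D, F, A are collinear ∩ AF · EC = 6]
2. A_y = -10  [D, F, A are collinear ∩ AF · EC = 6]
   → A = (7/4, -10)
3. B_x = 7/4  [BC · DA = 315/16]
4. B_y = -25/4  [|BD|² = 725/8]
   → B = (7/4, -25/4)

A = (7/4, -10)
B = (7/4, -25/4)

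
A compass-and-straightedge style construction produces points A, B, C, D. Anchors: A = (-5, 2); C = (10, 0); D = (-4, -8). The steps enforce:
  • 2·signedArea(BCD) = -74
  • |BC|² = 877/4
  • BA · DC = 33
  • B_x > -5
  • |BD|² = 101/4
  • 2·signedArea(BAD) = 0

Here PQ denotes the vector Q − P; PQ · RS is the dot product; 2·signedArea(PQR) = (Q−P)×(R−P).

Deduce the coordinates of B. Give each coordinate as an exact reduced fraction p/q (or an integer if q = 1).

B = (-9/2, -3)

1. B_x = -9/2  [2·signedArea(BAD) = 0 ∩ BA · DC = 33]
2. B_y = -3  [2·signedArea(BAD) = 0 ∩ BA · DC = 33]
   → B = (-9/2, -3)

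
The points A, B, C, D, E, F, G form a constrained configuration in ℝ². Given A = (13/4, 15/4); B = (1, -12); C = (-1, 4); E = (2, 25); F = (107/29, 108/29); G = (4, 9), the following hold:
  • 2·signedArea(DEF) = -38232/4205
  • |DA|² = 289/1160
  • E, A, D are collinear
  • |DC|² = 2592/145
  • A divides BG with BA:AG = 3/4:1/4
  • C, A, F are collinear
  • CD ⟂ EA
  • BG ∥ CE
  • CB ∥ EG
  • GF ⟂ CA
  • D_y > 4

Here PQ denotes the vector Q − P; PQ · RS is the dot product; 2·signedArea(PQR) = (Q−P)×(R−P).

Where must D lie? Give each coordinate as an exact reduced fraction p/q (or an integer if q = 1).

1. D_x = 467/145  [E, A, D are collinear ∩ CD ⟂ EA]
2. D_y = 616/145  [E, A, D are collinear ∩ CD ⟂ EA]
   → D = (467/145, 616/145)

D = (467/145, 616/145)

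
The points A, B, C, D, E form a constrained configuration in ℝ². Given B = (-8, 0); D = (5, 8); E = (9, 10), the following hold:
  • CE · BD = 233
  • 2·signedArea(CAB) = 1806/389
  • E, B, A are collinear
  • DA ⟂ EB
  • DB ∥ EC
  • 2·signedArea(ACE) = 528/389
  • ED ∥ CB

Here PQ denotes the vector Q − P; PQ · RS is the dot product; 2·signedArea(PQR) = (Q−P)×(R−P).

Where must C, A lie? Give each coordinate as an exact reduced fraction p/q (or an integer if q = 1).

1. C_x = -4  [ED ∥ CB ∩ DB ∥ EC]
2. C_y = 2  [ED ∥ CB ∩ DB ∥ EC]
   → C = (-4, 2)
3. A_x = 2005/389  [E, B, A are collinear ∩ DA ⟂ EB]
4. A_y = 3010/389  [E, B, A are collinear ∩ DA ⟂ EB]
   → A = (2005/389, 3010/389)

A = (2005/389, 3010/389)
C = (-4, 2)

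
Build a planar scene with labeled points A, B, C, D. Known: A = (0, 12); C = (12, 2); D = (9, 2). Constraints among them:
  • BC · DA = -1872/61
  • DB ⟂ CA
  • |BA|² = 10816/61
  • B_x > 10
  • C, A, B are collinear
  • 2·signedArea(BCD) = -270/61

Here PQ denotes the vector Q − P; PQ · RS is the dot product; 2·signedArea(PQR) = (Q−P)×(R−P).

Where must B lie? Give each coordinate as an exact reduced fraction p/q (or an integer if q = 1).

B = (624/61, 212/61)

1. B_x = 624/61  [C, A, B are collinear ∩ DB ⟂ CA]
2. B_y = 212/61  [C, A, B are collinear ∩ DB ⟂ CA]
   → B = (624/61, 212/61)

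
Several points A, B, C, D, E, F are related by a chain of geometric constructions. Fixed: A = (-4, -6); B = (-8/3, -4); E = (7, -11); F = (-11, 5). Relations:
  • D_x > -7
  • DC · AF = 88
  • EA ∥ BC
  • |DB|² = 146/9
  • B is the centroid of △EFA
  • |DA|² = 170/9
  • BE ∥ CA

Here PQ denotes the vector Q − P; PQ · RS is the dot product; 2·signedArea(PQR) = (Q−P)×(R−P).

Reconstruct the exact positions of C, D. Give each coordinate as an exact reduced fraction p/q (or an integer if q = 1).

1. C_x = -41/3  [BE ∥ CA ∩ EA ∥ BC]
2. C_y = 1  [BE ∥ CA ∩ EA ∥ BC]
   → C = (-41/3, 1)
3. D_x = -19/3  [line 7·x + -11·y + 56/3 = 0 ∩ |DA|² = 170/9]
4. D_y = -7/3  [line 7·x + -11·y + 56/3 = 0 ∩ |DA|² = 170/9]
   → D = (-19/3, -7/3)

C = (-41/3, 1)
D = (-19/3, -7/3)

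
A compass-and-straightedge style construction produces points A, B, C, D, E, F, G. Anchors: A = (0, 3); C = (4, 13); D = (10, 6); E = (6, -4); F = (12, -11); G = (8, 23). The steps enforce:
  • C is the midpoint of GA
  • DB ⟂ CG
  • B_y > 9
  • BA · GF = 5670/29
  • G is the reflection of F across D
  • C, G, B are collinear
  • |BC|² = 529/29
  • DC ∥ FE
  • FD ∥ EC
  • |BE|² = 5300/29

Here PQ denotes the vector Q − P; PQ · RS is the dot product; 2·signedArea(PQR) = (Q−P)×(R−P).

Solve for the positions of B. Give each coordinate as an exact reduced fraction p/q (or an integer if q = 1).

B = (70/29, 262/29)

1. B_x = 70/29  [C, G, B are collinear ∩ DB ⟂ CG]
2. B_y = 262/29  [C, G, B are collinear ∩ DB ⟂ CG]
   → B = (70/29, 262/29)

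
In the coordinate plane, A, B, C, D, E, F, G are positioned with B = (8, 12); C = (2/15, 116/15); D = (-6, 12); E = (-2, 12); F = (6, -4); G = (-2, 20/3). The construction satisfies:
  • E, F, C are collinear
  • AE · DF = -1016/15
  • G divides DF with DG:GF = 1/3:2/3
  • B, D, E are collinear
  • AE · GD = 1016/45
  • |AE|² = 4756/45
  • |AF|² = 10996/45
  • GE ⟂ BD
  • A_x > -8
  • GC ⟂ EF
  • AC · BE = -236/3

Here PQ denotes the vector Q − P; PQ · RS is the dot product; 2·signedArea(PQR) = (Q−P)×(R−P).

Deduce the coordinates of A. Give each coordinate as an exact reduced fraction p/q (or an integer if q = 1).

1. A_x = -116/15  [AC · BE = -236/3 ∩ AE · GD = 1016/45]
2. A_y = 52/15  [AC · BE = -236/3 ∩ AE · GD = 1016/45]
   → A = (-116/15, 52/15)

A = (-116/15, 52/15)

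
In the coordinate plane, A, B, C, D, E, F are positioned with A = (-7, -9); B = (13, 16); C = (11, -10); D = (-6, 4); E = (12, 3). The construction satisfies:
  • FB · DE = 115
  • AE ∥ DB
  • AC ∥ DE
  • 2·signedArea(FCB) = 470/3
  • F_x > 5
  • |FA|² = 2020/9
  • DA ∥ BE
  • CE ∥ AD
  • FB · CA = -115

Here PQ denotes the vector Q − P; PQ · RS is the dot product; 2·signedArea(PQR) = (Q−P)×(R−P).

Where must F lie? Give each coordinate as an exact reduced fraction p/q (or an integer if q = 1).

1. F_x = 17/3  [FB · DE = 115 ∩ 2·signedArea(FCB) = 470/3]
2. F_y = -1  [FB · DE = 115 ∩ 2·signedArea(FCB) = 470/3]
   → F = (17/3, -1)

F = (17/3, -1)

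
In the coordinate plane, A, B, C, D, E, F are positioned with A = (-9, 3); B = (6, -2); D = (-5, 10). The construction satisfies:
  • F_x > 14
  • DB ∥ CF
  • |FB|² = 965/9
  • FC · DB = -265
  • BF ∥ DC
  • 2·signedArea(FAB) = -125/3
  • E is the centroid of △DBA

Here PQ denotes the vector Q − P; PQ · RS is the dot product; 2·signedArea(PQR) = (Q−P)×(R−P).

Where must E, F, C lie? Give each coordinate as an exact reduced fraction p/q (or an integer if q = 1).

C = (11/3, 13/3)
E = (-8/3, 11/3)
F = (44/3, -23/3)

1. E_x = -8/3  [E is the centroid of △DBA]
2. E_y = 11/3  [E is the centroid of △DBA]
   → E = (-8/3, 11/3)
3. F_x = 44/3  [line 5·x + 15·y + 125/3 = 0 ∩ |FB|² = 965/9]
4. F_y = -23/3  [line 5·x + 15·y + 125/3 = 0 ∩ |FB|² = 965/9]
   → F = (44/3, -23/3)
5. C_x = 11/3  [DB ∥ CF ∩ BF ∥ DC]
6. C_y = 13/3  [DB ∥ CF ∩ BF ∥ DC]
   → C = (11/3, 13/3)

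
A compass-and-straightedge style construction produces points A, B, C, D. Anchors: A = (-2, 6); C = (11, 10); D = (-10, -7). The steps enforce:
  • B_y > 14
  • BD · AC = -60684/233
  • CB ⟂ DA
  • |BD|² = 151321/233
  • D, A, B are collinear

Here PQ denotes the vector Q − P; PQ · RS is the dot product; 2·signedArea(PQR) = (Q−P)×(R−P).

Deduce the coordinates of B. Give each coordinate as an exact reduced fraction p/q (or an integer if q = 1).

B = (782/233, 3426/233)

1. B_x = 782/233  [D, A, B are collinear ∩ CB ⟂ DA]
2. B_y = 3426/233  [D, A, B are collinear ∩ CB ⟂ DA]
   → B = (782/233, 3426/233)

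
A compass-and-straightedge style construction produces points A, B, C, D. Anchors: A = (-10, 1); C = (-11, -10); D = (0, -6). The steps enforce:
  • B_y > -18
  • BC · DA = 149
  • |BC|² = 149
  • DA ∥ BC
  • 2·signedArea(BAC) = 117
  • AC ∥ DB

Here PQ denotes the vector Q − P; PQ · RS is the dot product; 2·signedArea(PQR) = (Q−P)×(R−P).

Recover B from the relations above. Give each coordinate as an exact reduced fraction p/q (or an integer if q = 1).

1. B_x = -1  [DA ∥ BC ∩ AC ∥ DB]
2. B_y = -17  [DA ∥ BC ∩ AC ∥ DB]
   → B = (-1, -17)

B = (-1, -17)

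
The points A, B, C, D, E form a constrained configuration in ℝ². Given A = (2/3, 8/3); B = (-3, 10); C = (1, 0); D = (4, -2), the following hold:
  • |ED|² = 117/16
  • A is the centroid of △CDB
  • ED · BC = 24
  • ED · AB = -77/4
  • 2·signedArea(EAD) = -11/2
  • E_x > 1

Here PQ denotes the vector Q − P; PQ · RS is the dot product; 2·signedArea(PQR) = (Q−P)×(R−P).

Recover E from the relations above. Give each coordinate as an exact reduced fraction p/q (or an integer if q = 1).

1. E_x = 7/4  [ED · AB = -77/4 ∩ ED · BC = 24]
2. E_y = -1/2  [ED · AB = -77/4 ∩ ED · BC = 24]
   → E = (7/4, -1/2)

E = (7/4, -1/2)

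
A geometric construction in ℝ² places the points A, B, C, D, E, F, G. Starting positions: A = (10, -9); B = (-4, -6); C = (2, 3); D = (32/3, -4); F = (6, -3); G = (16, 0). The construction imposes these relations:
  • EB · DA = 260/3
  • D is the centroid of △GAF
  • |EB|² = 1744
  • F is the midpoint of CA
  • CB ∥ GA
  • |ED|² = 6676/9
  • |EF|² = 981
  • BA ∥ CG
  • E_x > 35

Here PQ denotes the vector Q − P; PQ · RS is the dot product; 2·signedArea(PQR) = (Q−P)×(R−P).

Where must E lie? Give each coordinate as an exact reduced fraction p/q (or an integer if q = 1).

1. E_x = 36  [line 2/3·x + 5·y + -54 = 0 ∩ |ED|² = 6676/9]
2. E_y = 6  [line 2/3·x + 5·y + -54 = 0 ∩ |ED|² = 6676/9]
   → E = (36, 6)

E = (36, 6)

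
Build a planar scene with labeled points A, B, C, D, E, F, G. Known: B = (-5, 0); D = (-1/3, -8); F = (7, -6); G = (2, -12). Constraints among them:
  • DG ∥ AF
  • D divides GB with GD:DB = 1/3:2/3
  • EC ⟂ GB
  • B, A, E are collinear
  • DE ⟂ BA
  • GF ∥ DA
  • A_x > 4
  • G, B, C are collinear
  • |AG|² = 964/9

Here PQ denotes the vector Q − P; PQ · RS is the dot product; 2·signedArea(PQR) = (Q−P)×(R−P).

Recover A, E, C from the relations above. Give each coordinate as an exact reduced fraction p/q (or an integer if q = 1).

1. A_x = 14/3  [DG ∥ AF ∩ GF ∥ DA]
2. A_y = -2  [DG ∥ AF ∩ GF ∥ DA]
   → A = (14/3, -2)
3. E_x = 2795/2631  [B, A, E are collinear ∩ DE ⟂ BA]
4. E_y = -1100/877  [B, A, E are collinear ∩ DE ⟂ BA]
   → E = (2795/2631, -1100/877)
5. C_x = -1480165/507783  [G, B, C are collinear ∩ EC ⟂ GB]
6. C_y = -605000/169261  [G, B, C are collinear ∩ EC ⟂ GB]
   → C = (-1480165/507783, -605000/169261)

A = (14/3, -2)
C = (-1480165/507783, -605000/169261)
E = (2795/2631, -1100/877)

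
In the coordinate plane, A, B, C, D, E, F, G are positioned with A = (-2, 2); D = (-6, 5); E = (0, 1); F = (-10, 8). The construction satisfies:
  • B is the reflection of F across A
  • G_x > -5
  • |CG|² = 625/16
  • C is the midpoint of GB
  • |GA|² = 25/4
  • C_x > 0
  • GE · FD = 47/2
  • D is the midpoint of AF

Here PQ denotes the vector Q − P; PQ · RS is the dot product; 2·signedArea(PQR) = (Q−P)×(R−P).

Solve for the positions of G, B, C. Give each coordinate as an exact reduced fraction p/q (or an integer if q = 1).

B = (6, -4)
C = (1, -1/4)
G = (-4, 7/2)

1. G_x = -4  [line -4·x + 3·y + -53/2 = 0 ∩ |GA|² = 25/4]
2. G_y = 7/2  [line -4·x + 3·y + -53/2 = 0 ∩ |GA|² = 25/4]
   → G = (-4, 7/2)
3. B_x = 6  [B is the reflection of F across A]
4. B_y = -4  [B is the reflection of F across A]
   → B = (6, -4)
5. C_x = 1  [C is the midpoint of GB]
6. C_y = -1/4  [C is the midpoint of GB]
   → C = (1, -1/4)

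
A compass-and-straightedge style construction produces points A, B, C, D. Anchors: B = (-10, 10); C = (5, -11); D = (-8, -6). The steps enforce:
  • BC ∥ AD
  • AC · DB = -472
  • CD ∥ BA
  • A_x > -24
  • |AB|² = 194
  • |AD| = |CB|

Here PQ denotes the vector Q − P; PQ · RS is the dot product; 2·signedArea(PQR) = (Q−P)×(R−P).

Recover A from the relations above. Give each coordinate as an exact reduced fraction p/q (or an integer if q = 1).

A = (-23, 15)

1. A_x = -23  [BC ∥ AD ∩ CD ∥ BA]
2. A_y = 15  [BC ∥ AD ∩ CD ∥ BA]
   → A = (-23, 15)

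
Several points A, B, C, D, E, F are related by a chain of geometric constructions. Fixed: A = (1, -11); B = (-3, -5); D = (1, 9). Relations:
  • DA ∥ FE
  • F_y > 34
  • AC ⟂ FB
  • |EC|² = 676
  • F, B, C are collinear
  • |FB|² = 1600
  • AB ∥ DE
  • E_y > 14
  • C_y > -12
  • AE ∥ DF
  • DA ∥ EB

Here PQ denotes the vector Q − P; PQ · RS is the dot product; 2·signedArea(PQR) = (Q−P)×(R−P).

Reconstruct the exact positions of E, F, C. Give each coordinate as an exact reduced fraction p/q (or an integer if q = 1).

1. E_x = -3  [DA ∥ EB ∩ AB ∥ DE]
2. E_y = 15  [DA ∥ EB ∩ AB ∥ DE]
   → E = (-3, 15)
3. F_x = -3  [DA ∥ FE ∩ AE ∥ DF]
4. F_y = 35  [DA ∥ FE ∩ AE ∥ DF]
   → F = (-3, 35)
5. C_x = -3  [F, B, C are collinear ∩ AC ⟂ FB]
6. C_y = -11  [F, B, C are collinear ∩ AC ⟂ FB]
   → C = (-3, -11)

C = (-3, -11)
E = (-3, 15)
F = (-3, 35)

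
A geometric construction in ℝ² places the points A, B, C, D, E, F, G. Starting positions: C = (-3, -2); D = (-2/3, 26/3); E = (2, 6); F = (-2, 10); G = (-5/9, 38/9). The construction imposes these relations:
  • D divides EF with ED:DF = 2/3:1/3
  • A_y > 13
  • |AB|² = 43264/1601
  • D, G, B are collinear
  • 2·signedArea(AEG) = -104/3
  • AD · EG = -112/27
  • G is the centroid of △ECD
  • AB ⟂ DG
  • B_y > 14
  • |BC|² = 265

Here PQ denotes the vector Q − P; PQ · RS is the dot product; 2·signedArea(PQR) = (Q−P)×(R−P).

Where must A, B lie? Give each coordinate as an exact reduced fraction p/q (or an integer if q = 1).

1. A_x = -6  [AD · EG = -112/27 ∩ 2·signedArea(AEG) = -104/3]
2. A_y = 14  [AD · EG = -112/27 ∩ 2·signedArea(AEG) = -104/3]
   → A = (-6, 14)
3. B_x = -1286/1601  [D, G, B are collinear ∩ AB ⟂ DG]
4. B_y = 22622/1601  [D, G, B are collinear ∩ AB ⟂ DG]
   → B = (-1286/1601, 22622/1601)

A = (-6, 14)
B = (-1286/1601, 22622/1601)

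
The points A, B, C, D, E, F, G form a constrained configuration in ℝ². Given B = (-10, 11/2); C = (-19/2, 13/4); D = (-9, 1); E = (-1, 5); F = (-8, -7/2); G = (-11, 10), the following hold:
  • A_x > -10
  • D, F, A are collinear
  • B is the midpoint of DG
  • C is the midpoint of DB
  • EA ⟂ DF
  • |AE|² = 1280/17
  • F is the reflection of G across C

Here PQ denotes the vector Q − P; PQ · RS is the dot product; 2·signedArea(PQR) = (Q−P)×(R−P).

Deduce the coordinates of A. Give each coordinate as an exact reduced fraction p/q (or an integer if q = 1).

A = (-161/17, 53/17)

1. A_x = -161/17  [D, F, A are collinear ∩ EA ⟂ DF]
2. A_y = 53/17  [D, F, A are collinear ∩ EA ⟂ DF]
   → A = (-161/17, 53/17)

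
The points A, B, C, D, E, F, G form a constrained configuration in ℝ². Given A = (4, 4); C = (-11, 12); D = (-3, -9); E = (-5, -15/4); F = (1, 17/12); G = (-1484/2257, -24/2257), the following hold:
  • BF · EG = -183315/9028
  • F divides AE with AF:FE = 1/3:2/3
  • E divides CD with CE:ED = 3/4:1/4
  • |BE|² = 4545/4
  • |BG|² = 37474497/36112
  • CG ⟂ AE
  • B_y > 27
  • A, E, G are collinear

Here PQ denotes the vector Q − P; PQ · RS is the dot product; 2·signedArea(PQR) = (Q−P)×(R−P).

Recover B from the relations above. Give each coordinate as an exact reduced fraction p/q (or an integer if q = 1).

B = (-17, 111/4)

1. B_x = -17  [line -9801/2257·x + -33759/9028·y + 1081377/36112 = 0 ∩ |BG|² = 37474497/36112]
2. B_y = 111/4  [line -9801/2257·x + -33759/9028·y + 1081377/36112 = 0 ∩ |BG|² = 37474497/36112]
   → B = (-17, 111/4)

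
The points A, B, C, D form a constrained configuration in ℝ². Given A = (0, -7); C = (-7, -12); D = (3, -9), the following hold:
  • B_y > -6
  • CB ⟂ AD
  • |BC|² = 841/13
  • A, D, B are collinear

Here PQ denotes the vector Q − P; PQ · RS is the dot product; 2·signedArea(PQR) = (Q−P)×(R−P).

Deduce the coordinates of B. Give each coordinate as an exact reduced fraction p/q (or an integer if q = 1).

B = (-33/13, -69/13)

1. B_x = -33/13  [A, D, B are collinear ∩ CB ⟂ AD]
2. B_y = -69/13  [A, D, B are collinear ∩ CB ⟂ AD]
   → B = (-33/13, -69/13)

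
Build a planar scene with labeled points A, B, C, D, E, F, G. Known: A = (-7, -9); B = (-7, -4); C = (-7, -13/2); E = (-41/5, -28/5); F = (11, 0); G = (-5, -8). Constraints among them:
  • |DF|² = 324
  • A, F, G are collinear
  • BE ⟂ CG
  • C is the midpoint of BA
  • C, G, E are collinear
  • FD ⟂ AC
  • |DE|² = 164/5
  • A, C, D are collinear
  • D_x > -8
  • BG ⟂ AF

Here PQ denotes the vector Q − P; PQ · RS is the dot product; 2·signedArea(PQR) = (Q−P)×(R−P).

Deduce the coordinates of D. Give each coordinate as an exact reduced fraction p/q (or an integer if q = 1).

D = (-7, 0)

1. D_x = -7  [A, C, D are collinear ∩ FD ⟂ AC]
2. D_y = 0  [A, C, D are collinear ∩ FD ⟂ AC]
   → D = (-7, 0)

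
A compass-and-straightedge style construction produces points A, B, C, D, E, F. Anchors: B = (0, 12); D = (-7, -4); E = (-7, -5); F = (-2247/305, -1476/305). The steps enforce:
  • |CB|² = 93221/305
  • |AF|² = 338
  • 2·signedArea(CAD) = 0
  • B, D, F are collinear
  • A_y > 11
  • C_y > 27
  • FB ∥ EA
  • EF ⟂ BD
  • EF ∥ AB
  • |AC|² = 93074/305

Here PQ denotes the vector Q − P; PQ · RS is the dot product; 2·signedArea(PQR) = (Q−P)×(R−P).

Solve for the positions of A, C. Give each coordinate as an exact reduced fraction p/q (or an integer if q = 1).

A = (112/305, 3611/305)
C = (2359/305, 8442/305)

1. A_x = 112/305  [EF ∥ AB ∩ FB ∥ EA]
2. A_y = 3611/305  [EF ∥ AB ∩ FB ∥ EA]
   → A = (112/305, 3611/305)
3. C_x = 2359/305  [line 4831/305·x + -2247/305·y + 24829/305 = 0 ∩ |CB|² = 93221/305]
4. C_y = 8442/305  [line 4831/305·x + -2247/305·y + 24829/305 = 0 ∩ |CB|² = 93221/305]
   → C = (2359/305, 8442/305)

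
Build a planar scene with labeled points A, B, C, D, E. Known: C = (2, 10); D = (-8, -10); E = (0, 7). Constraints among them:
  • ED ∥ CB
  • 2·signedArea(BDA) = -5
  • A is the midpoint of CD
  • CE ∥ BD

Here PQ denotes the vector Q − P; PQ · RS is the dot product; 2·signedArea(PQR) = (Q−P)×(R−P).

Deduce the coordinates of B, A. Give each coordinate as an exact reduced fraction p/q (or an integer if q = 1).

A = (-3, 0)
B = (-6, -7)

1. B_x = -6  [CE ∥ BD ∩ ED ∥ CB]
2. B_y = -7  [CE ∥ BD ∩ ED ∥ CB]
   → B = (-6, -7)
3. A_x = -3  [A is the midpoint of CD]
4. A_y = 0  [A is the midpoint of CD]
   → A = (-3, 0)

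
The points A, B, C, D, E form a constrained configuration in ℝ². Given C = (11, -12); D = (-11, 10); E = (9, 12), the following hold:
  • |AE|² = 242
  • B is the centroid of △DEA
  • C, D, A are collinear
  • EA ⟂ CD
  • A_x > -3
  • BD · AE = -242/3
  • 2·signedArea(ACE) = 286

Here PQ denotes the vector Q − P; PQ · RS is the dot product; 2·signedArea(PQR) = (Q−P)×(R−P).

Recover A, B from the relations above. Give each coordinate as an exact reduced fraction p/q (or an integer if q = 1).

A = (-2, 1)
B = (-4/3, 23/3)

1. A_x = -2  [C, D, A are collinear ∩ EA ⟂ CD]
2. A_y = 1  [C, D, A are collinear ∩ EA ⟂ CD]
   → A = (-2, 1)
3. B_x = -4/3  [B is the centroid of △DEA]
4. B_y = 23/3  [B is the centroid of △DEA]
   → B = (-4/3, 23/3)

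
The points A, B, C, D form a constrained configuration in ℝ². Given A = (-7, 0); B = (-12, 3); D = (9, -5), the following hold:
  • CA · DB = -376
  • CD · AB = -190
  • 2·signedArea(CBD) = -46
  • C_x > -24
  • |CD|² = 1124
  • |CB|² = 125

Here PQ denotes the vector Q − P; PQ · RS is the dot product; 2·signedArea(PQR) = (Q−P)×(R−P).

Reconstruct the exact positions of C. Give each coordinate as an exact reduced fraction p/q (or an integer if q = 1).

C = (-23, 5)

1. C_x = -23  [CA · DB = -376 ∩ 2·signedArea(CBD) = -46]
2. C_y = 5  [CA · DB = -376 ∩ 2·signedArea(CBD) = -46]
   → C = (-23, 5)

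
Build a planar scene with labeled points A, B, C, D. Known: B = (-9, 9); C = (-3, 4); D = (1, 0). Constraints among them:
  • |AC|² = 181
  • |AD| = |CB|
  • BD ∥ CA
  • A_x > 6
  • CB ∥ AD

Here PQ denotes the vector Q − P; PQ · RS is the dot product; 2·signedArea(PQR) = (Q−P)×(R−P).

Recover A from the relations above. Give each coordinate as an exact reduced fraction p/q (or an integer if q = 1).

1. A_x = 7  [CB ∥ AD ∩ BD ∥ CA]
2. A_y = -5  [CB ∥ AD ∩ BD ∥ CA]
   → A = (7, -5)

A = (7, -5)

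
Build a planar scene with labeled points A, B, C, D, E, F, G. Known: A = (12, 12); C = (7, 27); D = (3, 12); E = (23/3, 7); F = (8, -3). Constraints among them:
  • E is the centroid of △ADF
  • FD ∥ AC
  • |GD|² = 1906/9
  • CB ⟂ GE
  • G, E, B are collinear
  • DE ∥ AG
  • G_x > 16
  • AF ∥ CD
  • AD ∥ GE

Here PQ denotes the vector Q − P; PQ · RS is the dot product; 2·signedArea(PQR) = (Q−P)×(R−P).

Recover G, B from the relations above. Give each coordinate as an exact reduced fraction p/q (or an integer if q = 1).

1. G_x = 50/3  [AD ∥ GE ∩ DE ∥ AG]
2. G_y = 7  [AD ∥ GE ∩ DE ∥ AG]
   → G = (50/3, 7)
3. B_x = 7  [G, E, B are collinear ∩ CB ⟂ GE]
4. B_y = 7  [G, E, B are collinear ∩ CB ⟂ GE]
   → B = (7, 7)

B = (7, 7)
G = (50/3, 7)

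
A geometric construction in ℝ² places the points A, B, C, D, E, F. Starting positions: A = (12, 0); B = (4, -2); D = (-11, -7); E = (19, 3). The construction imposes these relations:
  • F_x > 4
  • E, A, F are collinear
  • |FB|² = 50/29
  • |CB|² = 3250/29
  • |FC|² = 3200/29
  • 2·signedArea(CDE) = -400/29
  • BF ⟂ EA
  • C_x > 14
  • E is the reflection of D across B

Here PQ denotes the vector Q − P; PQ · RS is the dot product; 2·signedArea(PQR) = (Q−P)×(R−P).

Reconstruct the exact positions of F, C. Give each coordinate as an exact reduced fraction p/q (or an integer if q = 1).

C = (411/29, 27/29)
F = (131/29, -93/29)

1. F_x = 131/29  [E, A, F are collinear ∩ BF ⟂ EA]
2. F_y = -93/29  [E, A, F are collinear ∩ BF ⟂ EA]
   → F = (131/29, -93/29)
3. C_x = 411/29  [line -10·x + 30·y + 3300/29 = 0 ∩ |CB|² = 3250/29]
4. C_y = 27/29  [line -10·x + 30·y + 3300/29 = 0 ∩ |CB|² = 3250/29]
   → C = (411/29, 27/29)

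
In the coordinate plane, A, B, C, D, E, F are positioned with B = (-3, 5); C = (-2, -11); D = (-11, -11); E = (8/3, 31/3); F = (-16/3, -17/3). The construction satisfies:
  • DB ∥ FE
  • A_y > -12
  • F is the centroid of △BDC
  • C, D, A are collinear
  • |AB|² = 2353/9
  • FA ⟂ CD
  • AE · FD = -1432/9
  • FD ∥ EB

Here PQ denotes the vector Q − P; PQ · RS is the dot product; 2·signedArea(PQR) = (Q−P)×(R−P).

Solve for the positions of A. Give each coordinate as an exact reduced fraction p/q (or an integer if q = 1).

1. A_x = -16/3  [C, D, A are collinear ∩ FA ⟂ CD]
2. A_y = -11  [C, D, A are collinear ∩ FA ⟂ CD]
   → A = (-16/3, -11)

A = (-16/3, -11)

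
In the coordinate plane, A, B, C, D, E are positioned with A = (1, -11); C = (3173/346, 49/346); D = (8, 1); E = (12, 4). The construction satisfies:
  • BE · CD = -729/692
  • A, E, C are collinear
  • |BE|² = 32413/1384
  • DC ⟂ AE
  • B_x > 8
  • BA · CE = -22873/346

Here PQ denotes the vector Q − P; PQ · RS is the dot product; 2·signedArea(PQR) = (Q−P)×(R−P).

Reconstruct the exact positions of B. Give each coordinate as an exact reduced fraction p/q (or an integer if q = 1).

B = (5941/692, 395/692)

1. B_x = 5941/692  [BE · CD = -729/692 ∩ BA · CE = -22873/346]
2. B_y = 395/692  [BE · CD = -729/692 ∩ BA · CE = -22873/346]
   → B = (5941/692, 395/692)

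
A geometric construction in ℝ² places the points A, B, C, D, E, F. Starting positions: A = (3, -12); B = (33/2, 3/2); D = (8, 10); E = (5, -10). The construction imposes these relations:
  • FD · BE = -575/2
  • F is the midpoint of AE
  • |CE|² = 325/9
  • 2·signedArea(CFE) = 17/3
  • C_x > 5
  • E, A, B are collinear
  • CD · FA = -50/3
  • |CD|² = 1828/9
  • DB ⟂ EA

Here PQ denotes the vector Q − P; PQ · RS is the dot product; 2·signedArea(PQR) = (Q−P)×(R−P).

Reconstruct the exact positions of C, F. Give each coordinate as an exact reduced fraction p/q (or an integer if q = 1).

1. F_x = 4  [F is the midpoint of AE]
2. F_y = -11  [F is the midpoint of AE]
   → F = (4, -11)
3. C_x = 16/3  [CD · FA = -50/3 ∩ 2·signedArea(CFE) = 17/3]
4. C_y = -4  [CD · FA = -50/3 ∩ 2·signedArea(CFE) = 17/3]
   → C = (16/3, -4)

C = (16/3, -4)
F = (4, -11)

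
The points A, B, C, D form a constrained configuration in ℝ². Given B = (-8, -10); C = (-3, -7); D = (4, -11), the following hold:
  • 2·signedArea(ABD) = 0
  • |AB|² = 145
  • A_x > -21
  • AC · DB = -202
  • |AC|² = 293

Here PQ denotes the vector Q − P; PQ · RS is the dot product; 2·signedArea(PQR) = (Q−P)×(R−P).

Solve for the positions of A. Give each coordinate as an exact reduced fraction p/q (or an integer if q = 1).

1. A_x = -20  [2·signedArea(ABD) = 0 ∩ AC · DB = -202]
2. A_y = -9  [2·signedArea(ABD) = 0 ∩ AC · DB = -202]
   → A = (-20, -9)

A = (-20, -9)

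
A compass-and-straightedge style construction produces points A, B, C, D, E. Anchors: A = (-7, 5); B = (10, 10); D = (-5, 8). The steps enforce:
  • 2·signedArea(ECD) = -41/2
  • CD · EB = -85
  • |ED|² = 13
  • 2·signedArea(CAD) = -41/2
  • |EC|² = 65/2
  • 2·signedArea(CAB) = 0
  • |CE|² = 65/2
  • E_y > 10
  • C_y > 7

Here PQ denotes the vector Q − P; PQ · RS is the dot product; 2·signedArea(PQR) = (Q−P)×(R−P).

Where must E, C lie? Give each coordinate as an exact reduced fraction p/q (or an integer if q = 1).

C = (3/2, 15/2)
E = (-3, 11)

1. C_x = 3/2  [2·signedArea(CAB) = 0 ∩ 2·signedArea(CAD) = -41/2]
2. C_y = 15/2  [2·signedArea(CAB) = 0 ∩ 2·signedArea(CAD) = -41/2]
   → C = (3/2, 15/2)
3. E_x = -3  [2·signedArea(ECD) = -41/2 ∩ CD · EB = -85]
4. E_y = 11  [2·signedArea(ECD) = -41/2 ∩ CD · EB = -85]
   → E = (-3, 11)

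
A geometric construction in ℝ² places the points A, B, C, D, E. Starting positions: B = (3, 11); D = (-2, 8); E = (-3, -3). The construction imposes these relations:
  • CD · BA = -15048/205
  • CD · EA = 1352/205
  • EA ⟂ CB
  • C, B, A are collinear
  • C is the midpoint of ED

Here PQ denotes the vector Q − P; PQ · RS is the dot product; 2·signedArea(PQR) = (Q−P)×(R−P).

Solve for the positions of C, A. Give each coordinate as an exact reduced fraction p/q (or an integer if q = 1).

1. C_x = -5/2  [C is the midpoint of ED]
2. C_y = 5/2  [C is the midpoint of ED]
   → C = (-5/2, 5/2)
3. A_x = -1057/205  [C, B, A are collinear ∩ EA ⟂ CB]
4. A_y = -329/205  [C, B, A are collinear ∩ EA ⟂ CB]
   → A = (-1057/205, -329/205)

A = (-1057/205, -329/205)
C = (-5/2, 5/2)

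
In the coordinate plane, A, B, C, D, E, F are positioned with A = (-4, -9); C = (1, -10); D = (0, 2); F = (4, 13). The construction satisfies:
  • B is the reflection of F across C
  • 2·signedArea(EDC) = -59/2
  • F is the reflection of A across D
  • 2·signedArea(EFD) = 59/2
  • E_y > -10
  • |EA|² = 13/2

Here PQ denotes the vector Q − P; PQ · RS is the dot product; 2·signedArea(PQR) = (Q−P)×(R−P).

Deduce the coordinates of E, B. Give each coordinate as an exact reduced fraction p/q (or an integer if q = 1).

B = (-2, -33)
E = (-3/2, -19/2)

1. E_x = -3/2  [2·signedArea(EFD) = 59/2 ∩ 2·signedArea(EDC) = -59/2]
2. E_y = -19/2  [2·signedArea(EFD) = 59/2 ∩ 2·signedArea(EDC) = -59/2]
   → E = (-3/2, -19/2)
3. B_x = -2  [B is the reflection of F across C]
4. B_y = -33  [B is the reflection of F across C]
   → B = (-2, -33)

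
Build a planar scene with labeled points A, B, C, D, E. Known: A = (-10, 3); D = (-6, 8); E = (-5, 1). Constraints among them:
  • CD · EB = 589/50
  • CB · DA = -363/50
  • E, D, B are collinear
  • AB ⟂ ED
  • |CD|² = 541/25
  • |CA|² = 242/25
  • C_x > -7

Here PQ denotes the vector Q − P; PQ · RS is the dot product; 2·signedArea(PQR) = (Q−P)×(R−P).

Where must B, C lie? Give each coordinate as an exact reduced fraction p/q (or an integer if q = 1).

B = (-269/50, 183/50)
C = (-173/25, 86/25)

1. B_x = -269/50  [E, D, B are collinear ∩ AB ⟂ ED]
2. B_y = 183/50  [E, D, B are collinear ∩ AB ⟂ ED]
   → B = (-269/50, 183/50)
3. C_x = -173/25  [CB · DA = -363/50 ∩ CD · EB = 589/50]
4. C_y = 86/25  [CB · DA = -363/50 ∩ CD · EB = 589/50]
   → C = (-173/25, 86/25)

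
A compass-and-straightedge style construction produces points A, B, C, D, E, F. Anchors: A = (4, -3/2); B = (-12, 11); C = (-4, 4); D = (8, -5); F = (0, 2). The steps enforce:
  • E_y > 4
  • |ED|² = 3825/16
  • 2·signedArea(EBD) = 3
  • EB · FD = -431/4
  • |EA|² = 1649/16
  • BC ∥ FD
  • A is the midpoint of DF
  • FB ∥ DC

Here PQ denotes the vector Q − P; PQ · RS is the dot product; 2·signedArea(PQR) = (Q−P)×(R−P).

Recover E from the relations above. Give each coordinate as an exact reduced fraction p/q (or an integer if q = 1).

E = (-4, 19/4)

1. E_x = -4  [EB · FD = -431/4 ∩ 2·signedArea(EBD) = 3]
2. E_y = 19/4  [EB · FD = -431/4 ∩ 2·signedArea(EBD) = 3]
   → E = (-4, 19/4)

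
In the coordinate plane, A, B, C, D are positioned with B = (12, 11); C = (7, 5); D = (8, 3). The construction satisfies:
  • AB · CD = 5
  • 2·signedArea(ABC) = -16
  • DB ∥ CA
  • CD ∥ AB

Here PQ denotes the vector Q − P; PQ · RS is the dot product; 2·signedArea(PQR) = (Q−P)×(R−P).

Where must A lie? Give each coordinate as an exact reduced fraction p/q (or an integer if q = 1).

A = (11, 13)

1. A_x = 11  [CD ∥ AB ∩ DB ∥ CA]
2. A_y = 13  [CD ∥ AB ∩ DB ∥ CA]
   → A = (11, 13)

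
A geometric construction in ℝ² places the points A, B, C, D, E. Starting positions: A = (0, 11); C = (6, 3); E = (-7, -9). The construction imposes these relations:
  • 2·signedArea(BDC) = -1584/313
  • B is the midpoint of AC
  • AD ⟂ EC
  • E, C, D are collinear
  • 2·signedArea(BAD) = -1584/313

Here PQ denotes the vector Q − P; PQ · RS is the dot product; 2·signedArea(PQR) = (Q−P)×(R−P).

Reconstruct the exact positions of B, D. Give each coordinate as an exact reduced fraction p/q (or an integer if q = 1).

B = (3, 7)
D = (2112/313, 1155/313)

1. B_x = 3  [B is the midpoint of AC]
2. B_y = 7  [B is the midpoint of AC]
   → B = (3, 7)
3. D_x = 2112/313  [E, C, D are collinear ∩ AD ⟂ EC]
4. D_y = 1155/313  [E, C, D are collinear ∩ AD ⟂ EC]
   → D = (2112/313, 1155/313)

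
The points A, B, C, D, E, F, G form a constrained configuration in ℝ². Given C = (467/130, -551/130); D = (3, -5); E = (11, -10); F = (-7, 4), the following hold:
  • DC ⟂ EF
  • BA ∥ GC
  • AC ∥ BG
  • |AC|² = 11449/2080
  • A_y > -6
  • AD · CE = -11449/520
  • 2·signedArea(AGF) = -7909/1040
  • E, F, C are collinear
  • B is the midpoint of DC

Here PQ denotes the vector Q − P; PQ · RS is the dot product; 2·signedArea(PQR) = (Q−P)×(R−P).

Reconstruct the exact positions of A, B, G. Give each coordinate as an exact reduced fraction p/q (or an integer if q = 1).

A = (2831/520, -2953/520)
B = (857/260, -1201/260)
G = (751/520, -1653/520)

1. A_x = 2831/520  [line -963/130·x + 749/130·y + 7597/104 = 0 ∩ |AC|² = 11449/2080]
2. A_y = -2953/520  [line -963/130·x + 749/130·y + 7597/104 = 0 ∩ |AC|² = 11449/2080]
   → A = (2831/520, -2953/520)
3. B_x = 857/260  [B is the midpoint of DC]
4. B_y = -1201/260  [B is the midpoint of DC]
   → B = (857/260, -1201/260)
5. G_x = 751/520  [2·signedArea(AGF) = -7909/1040 ∩ BA ∥ GC]
6. G_y = -1653/520  [2·signedArea(AGF) = -7909/1040 ∩ BA ∥ GC]
   → G = (751/520, -1653/520)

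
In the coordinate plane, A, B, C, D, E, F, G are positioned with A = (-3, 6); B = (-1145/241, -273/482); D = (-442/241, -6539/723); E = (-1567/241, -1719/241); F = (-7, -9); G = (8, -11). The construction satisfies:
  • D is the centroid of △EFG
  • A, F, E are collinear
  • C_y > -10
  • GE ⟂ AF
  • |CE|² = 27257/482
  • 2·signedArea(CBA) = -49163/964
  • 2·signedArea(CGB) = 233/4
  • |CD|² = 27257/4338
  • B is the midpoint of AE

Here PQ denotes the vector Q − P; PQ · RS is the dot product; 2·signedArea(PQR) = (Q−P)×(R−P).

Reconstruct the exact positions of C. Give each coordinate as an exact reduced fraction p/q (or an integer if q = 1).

1. C_x = 301/482  [2·signedArea(CBA) = -49163/964 ∩ 2·signedArea(CGB) = 233/4]
2. C_y = -4595/482  [2·signedArea(CBA) = -49163/964 ∩ 2·signedArea(CGB) = 233/4]
   → C = (301/482, -4595/482)

C = (301/482, -4595/482)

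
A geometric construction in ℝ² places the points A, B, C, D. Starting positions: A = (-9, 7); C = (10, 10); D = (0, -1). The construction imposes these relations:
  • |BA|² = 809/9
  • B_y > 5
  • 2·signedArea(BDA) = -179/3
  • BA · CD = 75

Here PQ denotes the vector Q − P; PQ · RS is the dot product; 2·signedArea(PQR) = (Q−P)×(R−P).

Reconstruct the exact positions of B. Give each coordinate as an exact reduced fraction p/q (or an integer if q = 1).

1. B_x = 1/3  [BA · CD = 75 ∩ 2·signedArea(BDA) = -179/3]
2. B_y = 16/3  [BA · CD = 75 ∩ 2·signedArea(BDA) = -179/3]
   → B = (1/3, 16/3)

B = (1/3, 16/3)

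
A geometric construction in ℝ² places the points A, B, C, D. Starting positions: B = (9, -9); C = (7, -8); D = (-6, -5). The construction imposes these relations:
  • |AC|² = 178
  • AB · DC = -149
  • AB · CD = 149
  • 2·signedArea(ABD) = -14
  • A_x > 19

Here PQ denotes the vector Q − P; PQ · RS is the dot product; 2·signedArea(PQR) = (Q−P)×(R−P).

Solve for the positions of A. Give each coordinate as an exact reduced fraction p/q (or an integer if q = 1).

1. A_x = 20  [2·signedArea(ABD) = -14 ∩ AB · CD = 149]
2. A_y = -11  [2·signedArea(ABD) = -14 ∩ AB · CD = 149]
   → A = (20, -11)

A = (20, -11)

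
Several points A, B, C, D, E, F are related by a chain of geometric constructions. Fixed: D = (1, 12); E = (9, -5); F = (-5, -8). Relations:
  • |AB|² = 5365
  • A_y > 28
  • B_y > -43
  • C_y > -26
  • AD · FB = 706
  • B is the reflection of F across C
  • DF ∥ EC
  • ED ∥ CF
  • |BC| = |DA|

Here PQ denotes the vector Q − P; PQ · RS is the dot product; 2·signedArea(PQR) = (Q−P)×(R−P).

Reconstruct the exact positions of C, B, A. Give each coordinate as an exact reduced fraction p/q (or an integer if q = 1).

1. C_x = 3  [ED ∥ CF ∩ DF ∥ EC]
2. C_y = -25  [ED ∥ CF ∩ DF ∥ EC]
   → C = (3, -25)
3. B_x = 11  [B is the reflection of F across C]
4. B_y = -42  [B is the reflection of F across C]
   → B = (11, -42)
5. A_x = -7  [line -16·x + 34·y + -1098 = 0 ∩ |AB|² = 5365]
6. A_y = 29  [line -16·x + 34·y + -1098 = 0 ∩ |AB|² = 5365]
   → A = (-7, 29)

A = (-7, 29)
B = (11, -42)
C = (3, -25)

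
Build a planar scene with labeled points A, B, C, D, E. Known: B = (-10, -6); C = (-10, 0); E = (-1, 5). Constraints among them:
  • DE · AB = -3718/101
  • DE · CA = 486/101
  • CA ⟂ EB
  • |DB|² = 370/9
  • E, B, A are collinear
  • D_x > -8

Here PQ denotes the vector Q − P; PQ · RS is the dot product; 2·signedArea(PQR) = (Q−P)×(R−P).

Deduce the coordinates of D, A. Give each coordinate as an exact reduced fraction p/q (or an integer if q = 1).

1. A_x = -713/101  [E, B, A are collinear ∩ CA ⟂ EB]
2. A_y = -243/101  [E, B, A are collinear ∩ CA ⟂ EB]
   → A = (-713/101, -243/101)
3. D_x = -7  [DE · CA = 486/101 ∩ DE · AB = -3718/101]
4. D_y = -1/3  [DE · CA = 486/101 ∩ DE · AB = -3718/101]
   → D = (-7, -1/3)

A = (-713/101, -243/101)
D = (-7, -1/3)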